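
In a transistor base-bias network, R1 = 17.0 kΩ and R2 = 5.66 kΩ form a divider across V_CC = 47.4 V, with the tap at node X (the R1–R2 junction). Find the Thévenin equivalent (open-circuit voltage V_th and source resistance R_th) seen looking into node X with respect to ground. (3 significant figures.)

V_th ≈ 11.8 V, R_th ≈ 4.25 kΩ

With X open, the divider is unloaded: V_th = 47.4 × 5.66/22.66 = 11.84 V.
Looking into X with the source shorted: R_th = R1·R2/(R1+R2) = 17.00 × 5.66/22.66 = 4.246 kΩ.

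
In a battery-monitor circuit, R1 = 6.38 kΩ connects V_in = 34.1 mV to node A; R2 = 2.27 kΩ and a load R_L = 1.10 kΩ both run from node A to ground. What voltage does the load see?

V_out ≈ 3.55 mV

First combine the lower leg with the load: R2 ‖ R_L = 0.7409 kΩ.
Now apply the divider: V_out = 34.1 × 0.1041 = 3.548 mV.
(Unloaded it would be 8.95 mV; the load pulls it down.)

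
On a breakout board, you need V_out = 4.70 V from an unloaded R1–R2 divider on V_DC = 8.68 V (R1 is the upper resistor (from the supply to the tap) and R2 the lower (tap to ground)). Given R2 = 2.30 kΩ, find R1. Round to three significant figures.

The divider ratio is R2/(R1+R2) = 4.70/8.68 = 0.5415.
R1 = R2·(1/k − 1) = 2.30 × 0.8468 = 1.948 kΩ.

R1 ≈ 1.95 kΩ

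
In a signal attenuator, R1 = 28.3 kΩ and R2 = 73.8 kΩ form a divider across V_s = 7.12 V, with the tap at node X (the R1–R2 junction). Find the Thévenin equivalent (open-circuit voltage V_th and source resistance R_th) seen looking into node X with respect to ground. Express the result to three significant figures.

V_th ≈ 5.15 V, R_th ≈ 20.5 kΩ

Open-circuit (no load on X): V_th = V_s · R2/(R1 + R2) = 7.12 × 73.8/(28.30 + 73.8) = 5.146 V.
Zeroing V_s shorts the top of R1 to ground, so R_th = R1 ‖ R2 = 20.46 kΩ.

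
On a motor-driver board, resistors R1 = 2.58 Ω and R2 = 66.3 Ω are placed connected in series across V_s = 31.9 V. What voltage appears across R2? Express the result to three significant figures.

Series total: ΣR = 2.58 + 66.3 = 68.88 Ω.
By the voltage-divider rule, V = 31.9 × 66.30/68.88 = 30.71 V.

V ≈ 30.7 V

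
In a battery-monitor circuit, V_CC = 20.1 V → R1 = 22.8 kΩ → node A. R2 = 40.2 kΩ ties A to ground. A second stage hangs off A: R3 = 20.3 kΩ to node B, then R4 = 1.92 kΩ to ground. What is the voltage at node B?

The second stage (R3 + R4 = 22.22 kΩ) loads node A in parallel with R2.
R2 ‖ (R3+R4) = 14.31 kΩ.
V_A = 20.1 × 14.31/(22.8 + 14.31) = 7.751 V.
V_B = V_A × 0.08641 = 0.6697 V.

V_B ≈ 0.670 V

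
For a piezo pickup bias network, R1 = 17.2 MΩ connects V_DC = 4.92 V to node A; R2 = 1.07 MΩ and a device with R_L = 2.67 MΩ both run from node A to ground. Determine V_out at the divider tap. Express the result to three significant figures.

First combine the lower leg with the load: R2 ‖ R_L = 0.7639 MΩ.
Voltage divider with the loaded lower leg: V_out = 4.92 × 0.7639/(17.2 + 0.7639) = 4.92 × 0.04252 = 0.2092 V.

V_out ≈ 0.209 V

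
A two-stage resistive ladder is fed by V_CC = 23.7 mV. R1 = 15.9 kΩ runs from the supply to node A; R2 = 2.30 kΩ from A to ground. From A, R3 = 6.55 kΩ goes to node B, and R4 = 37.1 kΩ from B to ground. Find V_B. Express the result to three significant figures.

Node A sees R2 in parallel with the series input of stage 2, R3 + R4 = 43.65 kΩ.
Effective lower resistance at A: R2 ‖ 43.65 = 2.185 kΩ.
V_A = 23.7 × 2.185/(15.9 + 2.185) = 2.863 mV.
V_B = V_A × 0.8499 = 2.434 mV.

V_B ≈ 2.43 mV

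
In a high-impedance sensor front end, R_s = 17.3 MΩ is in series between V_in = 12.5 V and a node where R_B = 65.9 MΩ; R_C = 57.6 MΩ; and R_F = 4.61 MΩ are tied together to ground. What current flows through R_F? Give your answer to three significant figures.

I ≈ 0.510 µA

Combine the parallel branches: R_p = (1/65.9 + 1/57.6 + 1/4.61)⁻¹ = 4.009 MΩ.
Node voltage V_A = V_in · R_p/(R_s + R_p) = 12.5 × 0.1881 = 2.352 V.
I(R_F) = V_A / R_F = 2.352/4.61 = 0.5101 µA.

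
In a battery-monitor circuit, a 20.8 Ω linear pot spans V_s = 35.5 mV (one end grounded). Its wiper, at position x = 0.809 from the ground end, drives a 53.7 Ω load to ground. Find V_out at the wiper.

Lower segment x·R_p = 16.83 Ω; upper segment (1−x)·R_p = 3.973 Ω.
(x·R_p) ‖ R_L = 12.81 Ω.
V_out = 35.5 × 12.81/(3.973 + 12.81) = 27.10 mV.

V_out ≈ 27.1 mV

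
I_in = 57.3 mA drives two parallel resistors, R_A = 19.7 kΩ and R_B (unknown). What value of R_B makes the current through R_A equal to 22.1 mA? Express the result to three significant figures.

R_B ≈ 12.4 kΩ

Two-branch current divider: I_A = I_in · R_B/(R_A + R_B).
22.1/57.3 = R_B/(R_A + R_B) → R_B = R_A · (0.3857)/(1 − 0.3857) = 19.7 × 0.6278 = 12.37 kΩ.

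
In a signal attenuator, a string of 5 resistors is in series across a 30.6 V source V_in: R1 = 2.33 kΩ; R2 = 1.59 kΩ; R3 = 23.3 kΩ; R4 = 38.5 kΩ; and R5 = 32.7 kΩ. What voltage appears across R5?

Total series resistance ΣR = 2.33 + 1.59 + 23.3 + 38.5 + 32.7 = 98.42 kΩ.
Voltage divider: V = V_in · (32.70 / 98.42) = 30.6 × 0.3322 = 10.17 V.

V ≈ 10.2 V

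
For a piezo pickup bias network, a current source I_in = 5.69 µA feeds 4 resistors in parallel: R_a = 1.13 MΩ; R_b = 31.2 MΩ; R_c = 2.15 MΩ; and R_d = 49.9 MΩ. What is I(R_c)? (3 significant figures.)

Conductances: ΣG = 1/1.13 + 1/31.2 + 1/2.15 + 1/49.9 = 1.402 (1/MΩ).
Current divider: I(R_c) = I_in · G_k/ΣG = 5.69 × (0.4651/1.402) = 5.69 × 0.3317 = 1.887 µA.

I ≈ 1.89 µA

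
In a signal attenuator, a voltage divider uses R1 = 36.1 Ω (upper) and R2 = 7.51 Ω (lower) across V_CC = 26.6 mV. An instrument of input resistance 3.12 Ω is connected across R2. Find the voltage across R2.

The load sits in parallel with R2, giving an effective lower resistance R2' = R2·R_L/(R2+R_L) = 2.204 Ω.
Now apply the divider: V_out = 26.6 × 0.05755 = 1.531 mV.

V_out ≈ 1.53 mV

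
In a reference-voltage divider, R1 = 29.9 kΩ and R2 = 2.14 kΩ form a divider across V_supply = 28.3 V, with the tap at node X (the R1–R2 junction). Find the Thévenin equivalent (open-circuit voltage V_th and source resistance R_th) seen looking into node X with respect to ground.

Open-circuit (no load on X): V_th = V_supply · R2/(R1 + R2) = 28.3 × 2.14/(29.90 + 2.14) = 1.890 V.
With V_supply suppressed (replaced by a short), R_th = R1 ‖ R2 = (29.90 × 2.14)/(29.90 + 2.14) = 1.997 kΩ.

V_th ≈ 1.89 V, R_th ≈ 2.00 kΩ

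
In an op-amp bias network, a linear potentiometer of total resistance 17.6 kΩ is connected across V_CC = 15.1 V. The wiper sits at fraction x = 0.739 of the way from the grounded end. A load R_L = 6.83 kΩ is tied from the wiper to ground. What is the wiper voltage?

V_out ≈ 7.45 V

Lower segment x·R_p = 13.01 kΩ; upper segment (1−x)·R_p = 4.594 kΩ.
R_L loads the lower segment: effective lower R = 4.478 kΩ.
Then V_out = V_CC · 4.478/(4.594 + 4.478) = 7.454 V.
(Unloaded: V_out = x·V_CC = 11.2 V.)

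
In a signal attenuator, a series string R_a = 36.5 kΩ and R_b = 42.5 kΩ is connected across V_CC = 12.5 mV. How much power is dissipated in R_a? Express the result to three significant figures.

P ≈ 0.914 nW

Series current I = V_CC/ΣR = 12.5/79.00 = 0.1582 µA.
P(R_a) = I²·R_a = (0.1582)² × 36.5 = 0.9138 nW.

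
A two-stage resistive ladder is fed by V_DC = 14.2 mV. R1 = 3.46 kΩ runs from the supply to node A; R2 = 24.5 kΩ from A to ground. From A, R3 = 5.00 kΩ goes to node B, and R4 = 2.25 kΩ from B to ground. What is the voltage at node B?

The second stage (R3 + R4 = 7.250 kΩ) loads node A in parallel with R2.
Effective lower resistance at A: R2 ‖ 7.250 = 5.594 kΩ.
So V_A = 14.2 × 0.6179 = 8.774 mV.
V_B = V_A × 0.3103 = 2.723 mV.

V_B ≈ 2.72 mV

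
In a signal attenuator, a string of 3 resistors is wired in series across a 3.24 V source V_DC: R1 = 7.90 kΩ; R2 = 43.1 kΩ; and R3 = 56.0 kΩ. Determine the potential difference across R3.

ΣR = 7.90 + 43.1 + 56.0 = 107.0 kΩ.
Voltage divider: V = V_DC · (56.00 / 107.0) = 3.24 × 0.5234 = 1.696 V.

V ≈ 1.70 V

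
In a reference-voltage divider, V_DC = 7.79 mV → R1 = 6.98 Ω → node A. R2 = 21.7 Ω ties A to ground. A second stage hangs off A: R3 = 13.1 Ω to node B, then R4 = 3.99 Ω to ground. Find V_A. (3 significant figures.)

V_A ≈ 4.50 mV

The second stage (R3 + R4 = 17.09 Ω) loads node A in parallel with R2.
R2 ‖ (R3+R4) = 9.561 Ω.
So V_A = 7.79 × 0.5780 = 4.503 mV.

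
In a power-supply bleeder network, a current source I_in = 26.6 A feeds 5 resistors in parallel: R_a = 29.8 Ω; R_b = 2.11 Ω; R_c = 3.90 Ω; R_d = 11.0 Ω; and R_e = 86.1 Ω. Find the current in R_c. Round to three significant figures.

I ≈ 7.87 A

Conductances: ΣG = 1/29.8 + 1/2.11 + 1/3.90 + 1/11.0 + 1/86.1 = 0.8664 (1/Ω).
Current divider: I(R_c) = I_in · G_k/ΣG = 26.6 × (0.2564/0.8664) = 26.6 × 0.2959 = 7.872 A.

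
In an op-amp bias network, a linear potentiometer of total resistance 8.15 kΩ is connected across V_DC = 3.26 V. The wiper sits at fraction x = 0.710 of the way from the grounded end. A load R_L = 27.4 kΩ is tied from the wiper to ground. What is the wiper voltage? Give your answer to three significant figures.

Split the track: R_lower = x·R_p = 5.787 kΩ, R_upper = (1−x)·R_p = 2.364 kΩ.
R_L loads the lower segment: effective lower R = 4.778 kΩ.
V_out = 3.26 × 4.778/(2.364 + 4.778) = 2.181 V.
(Unloaded: V_out = x·V_DC = 2.31 V.)

V_out ≈ 2.18 V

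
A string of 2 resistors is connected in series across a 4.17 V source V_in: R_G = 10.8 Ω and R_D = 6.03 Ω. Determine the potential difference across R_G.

Series total: ΣR = 10.8 + 6.03 = 16.83 Ω.
V = V_in · R/ΣR = 4.17 × 0.6417 = 2.676 V.

V ≈ 2.68 V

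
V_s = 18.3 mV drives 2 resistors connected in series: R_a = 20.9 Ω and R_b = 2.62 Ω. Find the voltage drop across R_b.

V ≈ 2.04 mV

Series total: ΣR = 20.9 + 2.62 = 23.52 Ω.
By the voltage-divider rule, V = 18.3 × 2.620/23.52 = 2.039 mV.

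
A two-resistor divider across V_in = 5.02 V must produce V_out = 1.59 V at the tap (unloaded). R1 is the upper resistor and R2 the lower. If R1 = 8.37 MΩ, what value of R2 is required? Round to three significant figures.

The divider ratio is R2/(R1+R2) = 1.59/5.02 = 0.3167.
Rearranging, R2 = R1·k/(1−k) = 8.37 × 0.4636 = 3.880 MΩ.

R2 ≈ 3.88 MΩ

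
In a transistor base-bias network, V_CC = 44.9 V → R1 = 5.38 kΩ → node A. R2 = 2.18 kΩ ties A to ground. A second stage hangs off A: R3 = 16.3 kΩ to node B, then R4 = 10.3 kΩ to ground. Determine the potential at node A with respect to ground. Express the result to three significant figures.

Looking into the second stage from A: R3 + R4 = 26.60 kΩ appears in parallel with R2.
R2 ‖ (R3+R4) = 2.015 kΩ.
V_A = 44.9 × 2.015/(5.38 + 2.015) = 12.23 V.

V_A ≈ 12.2 V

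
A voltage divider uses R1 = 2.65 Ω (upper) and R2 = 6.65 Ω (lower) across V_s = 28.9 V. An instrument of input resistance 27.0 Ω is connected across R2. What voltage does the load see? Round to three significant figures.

R2 ‖ R_L = (6.65 × 27.0)/(6.65 + 27.0) = 5.336 Ω.
Now apply the divider: V_out = 28.9 × 0.6682 = 19.31 V.

V_out ≈ 19.3 V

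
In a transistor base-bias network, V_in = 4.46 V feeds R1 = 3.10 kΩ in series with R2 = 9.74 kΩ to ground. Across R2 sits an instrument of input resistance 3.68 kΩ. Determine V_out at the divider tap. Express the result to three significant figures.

V_out ≈ 2.06 V

First combine the lower leg with the load: R2 ‖ R_L = 2.671 kΩ.
Now apply the divider: V_out = 4.46 × 0.4628 = 2.064 V.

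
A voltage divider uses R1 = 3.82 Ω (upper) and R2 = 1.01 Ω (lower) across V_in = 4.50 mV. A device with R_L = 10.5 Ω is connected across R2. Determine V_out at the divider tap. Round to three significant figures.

The load sits in parallel with R2, giving an effective lower resistance R2' = R2·R_L/(R2+R_L) = 0.9214 Ω.
Then V_out = V_in · R2'/(R1 + R2') = 4.50 × 0.9214/4.741 = 0.8745 mV.

V_out ≈ 0.874 mV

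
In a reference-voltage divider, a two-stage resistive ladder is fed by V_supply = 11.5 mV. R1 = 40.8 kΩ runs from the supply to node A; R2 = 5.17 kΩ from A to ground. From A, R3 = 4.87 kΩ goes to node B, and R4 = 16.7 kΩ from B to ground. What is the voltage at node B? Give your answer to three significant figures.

V_B ≈ 0.826 mV

Looking into the second stage from A: R3 + R4 = 21.57 kΩ appears in parallel with R2.
R2 ‖ (R3+R4) = 4.170 kΩ.
First divider: V_A = V_supply · 4.170/(40.8 + 4.170) = 1.066 mV.
Then the unloaded second divider: V_B = V_A × R4/(R3+R4) = 1.066 × 0.7742 = 0.8257 mV.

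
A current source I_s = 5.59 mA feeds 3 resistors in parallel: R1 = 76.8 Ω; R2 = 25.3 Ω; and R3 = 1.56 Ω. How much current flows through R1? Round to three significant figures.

I ≈ 0.105 mA

Conductances: ΣG = 1/76.8 + 1/25.3 + 1/1.56 = 0.6936 (1/Ω).
By the current-divider rule, I = I_s · G_k/ΣG = 5.59 × 0.01877 = 0.1049 mA.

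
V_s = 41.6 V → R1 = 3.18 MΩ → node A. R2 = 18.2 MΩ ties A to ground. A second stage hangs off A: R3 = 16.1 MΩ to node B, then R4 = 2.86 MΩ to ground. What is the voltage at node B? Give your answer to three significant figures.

Node A sees R2 in parallel with the series input of stage 2, R3 + R4 = 18.96 MΩ.
Effective lower resistance at A: R2 ‖ 18.96 = 9.286 MΩ.
V_A = 41.6 × 9.286/(3.18 + 9.286) = 30.99 V.
Then the unloaded second divider: V_B = V_A × R4/(R3+R4) = 30.99 × 0.1508 = 4.674 V.

V_B ≈ 4.67 V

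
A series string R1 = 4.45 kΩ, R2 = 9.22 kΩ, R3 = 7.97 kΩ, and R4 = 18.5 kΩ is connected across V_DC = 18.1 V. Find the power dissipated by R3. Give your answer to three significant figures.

Series current I = V_DC/ΣR = 18.1/40.14 = 0.4509 mA.
P(R3) = I²·R3 = (0.4509)² × 7.97 = 1.621 mW.

P ≈ 1.62 mW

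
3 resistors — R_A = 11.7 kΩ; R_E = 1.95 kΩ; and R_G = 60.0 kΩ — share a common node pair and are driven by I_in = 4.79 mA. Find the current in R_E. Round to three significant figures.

I ≈ 3.99 mA

Total conductance ΣG = 1/11.7 + 1/1.95 + 1/60.0 = 0.6150 (units of 1/kΩ).
R_E takes the fraction G_k/ΣG = 0.5128/0.6150 = 0.8339, so I = 4.79 × 0.8339 = 3.994 mA.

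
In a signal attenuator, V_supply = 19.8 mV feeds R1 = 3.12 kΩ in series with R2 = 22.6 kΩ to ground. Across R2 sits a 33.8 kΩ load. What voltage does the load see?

V_out ≈ 16.1 mV

R2 ‖ R_L = (22.6 × 33.8)/(22.6 + 33.8) = 13.54 kΩ.
Then V_out = V_supply · R2'/(R1 + R2') = 19.8 × 13.54/16.66 = 16.09 mV.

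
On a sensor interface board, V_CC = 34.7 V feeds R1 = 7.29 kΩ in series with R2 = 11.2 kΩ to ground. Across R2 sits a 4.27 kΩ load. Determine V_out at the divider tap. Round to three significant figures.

V_out ≈ 10.3 V

First combine the lower leg with the load: R2 ‖ R_L = 3.091 kΩ.
Then V_out = V_CC · R2'/(R1 + R2') = 34.7 × 3.091/10.38 = 10.33 V.
(Unloaded it would be 21.0 V; the load pulls it down.)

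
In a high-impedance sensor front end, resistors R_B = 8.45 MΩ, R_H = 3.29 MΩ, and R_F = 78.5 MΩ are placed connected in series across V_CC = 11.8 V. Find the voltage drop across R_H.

Series total: ΣR = 8.45 + 3.29 + 78.5 = 90.24 MΩ.
Voltage divider: V = V_CC · (3.290 / 90.24) = 11.8 × 0.03646 = 0.4302 V.

V ≈ 0.430 V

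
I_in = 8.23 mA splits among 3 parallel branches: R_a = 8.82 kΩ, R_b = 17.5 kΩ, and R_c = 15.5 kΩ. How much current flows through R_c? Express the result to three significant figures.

I ≈ 2.26 mA

ΣG = 1/8.82 + 1/17.5 + 1/15.5 = 0.2350.
By the current-divider rule, I = I_in · G_k/ΣG = 8.23 × 0.2745 = 2.259 mA.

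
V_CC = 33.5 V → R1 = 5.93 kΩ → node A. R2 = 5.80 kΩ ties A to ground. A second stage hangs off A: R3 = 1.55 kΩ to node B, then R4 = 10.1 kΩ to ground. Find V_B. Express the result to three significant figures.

Looking into the second stage from A: R3 + R4 = 11.65 kΩ appears in parallel with R2.
R2 ‖ (R3+R4) = 3.872 kΩ.
V_A = 33.5 × 3.872/(5.93 + 3.872) = 13.23 V.
Then the unloaded second divider: V_B = V_A × R4/(R3+R4) = 13.23 × 0.8670 = 11.47 V.

V_B ≈ 11.5 V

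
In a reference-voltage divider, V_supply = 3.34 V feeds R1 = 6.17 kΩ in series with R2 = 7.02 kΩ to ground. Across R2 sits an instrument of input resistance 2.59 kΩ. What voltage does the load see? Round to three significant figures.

R2 ‖ R_L = (7.02 × 2.59)/(7.02 + 2.59) = 1.892 kΩ.
Then V_out = V_supply · R2'/(R1 + R2') = 3.34 × 1.892/8.062 = 0.7838 V.
(Unloaded it would be 1.78 V; the load pulls it down.)

V_out ≈ 0.784 V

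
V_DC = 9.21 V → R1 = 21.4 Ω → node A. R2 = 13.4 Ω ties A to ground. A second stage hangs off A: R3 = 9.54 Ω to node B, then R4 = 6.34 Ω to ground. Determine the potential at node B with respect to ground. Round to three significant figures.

Looking into the second stage from A: R3 + R4 = 15.88 Ω appears in parallel with R2.
R2 ‖ (R3+R4) = 7.267 Ω.
So V_A = 9.21 × 0.2535 = 2.335 V.
V_B = V_A × 0.3992 = 0.9322 V.

V_B ≈ 0.932 V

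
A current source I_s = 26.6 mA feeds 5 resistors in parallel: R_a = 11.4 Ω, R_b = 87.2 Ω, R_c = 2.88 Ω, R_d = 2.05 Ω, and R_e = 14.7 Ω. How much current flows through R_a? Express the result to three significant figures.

I ≈ 2.33 mA

Total conductance ΣG = 1/11.4 + 1/87.2 + 1/2.88 + 1/2.05 + 1/14.7 = 1.002 (units of 1/Ω).
Current divider: I(R_a) = I_s · G_k/ΣG = 26.6 × (0.08772/1.002) = 26.6 × 0.08752 = 2.328 mA.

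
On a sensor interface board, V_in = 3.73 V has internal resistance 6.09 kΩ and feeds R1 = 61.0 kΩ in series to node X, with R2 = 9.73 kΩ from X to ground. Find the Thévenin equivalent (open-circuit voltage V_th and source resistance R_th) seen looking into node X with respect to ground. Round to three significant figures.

V_th ≈ 0.472 V, R_th ≈ 8.50 kΩ

R1' = 6.09 + 61.0 = 67.09 kΩ (source resistance + R1).
V_th is the unloaded tap voltage: V_in · R2/(R1'+R2) = 3.73 × 0.1267 = 0.4724 V.
Zeroing V_in shorts the top of R1' to ground, so R_th = R1' ‖ R2 = 8.498 kΩ.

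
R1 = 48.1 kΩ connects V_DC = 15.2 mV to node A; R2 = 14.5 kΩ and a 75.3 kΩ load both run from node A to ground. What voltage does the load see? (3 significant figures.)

First combine the lower leg with the load: R2 ‖ R_L = 12.16 kΩ.
Then V_out = V_DC · R2'/(R1 + R2') = 15.2 × 12.16/60.26 = 3.067 mV.

V_out ≈ 3.07 mV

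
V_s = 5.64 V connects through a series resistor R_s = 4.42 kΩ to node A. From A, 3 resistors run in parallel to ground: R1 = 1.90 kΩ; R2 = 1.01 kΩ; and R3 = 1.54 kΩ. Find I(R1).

I ≈ 0.281 mA

Parallel bank: R_p = 1/(1/1.90 + 1/1.01 + 1/1.54) = 0.4617 kΩ.
Node voltage V_A = V_s · R_p/(R_s + R_p) = 5.64 × 0.09458 = 0.5335 V.
Branch current I = V_A/R1 = 0.5335/1.90 = 0.2808 mA.
(Check via current divider: I_total = 1.155 mA; share G_k/ΣG = 0.2430 → same result.)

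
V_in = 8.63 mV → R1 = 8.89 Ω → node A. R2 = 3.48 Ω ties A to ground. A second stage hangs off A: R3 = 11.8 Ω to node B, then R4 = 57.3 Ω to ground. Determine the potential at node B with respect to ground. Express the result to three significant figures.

Node A sees R2 in parallel with the series input of stage 2, R3 + R4 = 69.10 Ω.
Effective lower resistance at A: R2 ‖ 69.10 = 3.313 Ω.
First divider: V_A = V_in · 3.313/(8.89 + 3.313) = 2.343 mV.
Stage 2 is unloaded, so V_B = V_A · R4/(R3+R4) = 2.343 × 57.3/69.10 = 1.943 mV.

V_B ≈ 1.94 mV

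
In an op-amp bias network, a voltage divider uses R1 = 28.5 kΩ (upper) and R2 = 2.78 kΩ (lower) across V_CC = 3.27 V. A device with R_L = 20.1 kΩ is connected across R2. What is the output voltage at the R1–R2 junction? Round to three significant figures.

V_out ≈ 0.258 V

R2 ‖ R_L = (2.78 × 20.1)/(2.78 + 20.1) = 2.442 kΩ.
Now apply the divider: V_out = 3.27 × 0.07893 = 0.2581 V.
(Unloaded it would be 0.291 V; the load pulls it down.)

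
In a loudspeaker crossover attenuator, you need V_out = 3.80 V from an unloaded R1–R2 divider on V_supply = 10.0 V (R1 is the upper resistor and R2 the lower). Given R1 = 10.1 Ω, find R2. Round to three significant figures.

R2 ≈ 6.19 Ω

Required fraction k = V_out/V_supply = 0.3800.
So R2 = R1 · V_out/(V_supply − V_out) = 10.1 × 3.80/(10.0 − 3.80) = 10.1 × 0.6129 = 6.190 Ω.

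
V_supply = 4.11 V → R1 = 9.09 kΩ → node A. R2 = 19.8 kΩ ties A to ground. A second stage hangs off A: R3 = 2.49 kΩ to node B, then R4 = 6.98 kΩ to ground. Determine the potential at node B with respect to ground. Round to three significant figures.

V_B ≈ 1.25 V

Looking into the second stage from A: R3 + R4 = 9.470 kΩ appears in parallel with R2.
R2 ‖ (R3+R4) = 6.406 kΩ.
First divider: V_A = V_supply · 6.406/(9.09 + 6.406) = 1.699 V.
Stage 2 is unloaded, so V_B = V_A · R4/(R3+R4) = 1.699 × 6.98/9.470 = 1.252 V.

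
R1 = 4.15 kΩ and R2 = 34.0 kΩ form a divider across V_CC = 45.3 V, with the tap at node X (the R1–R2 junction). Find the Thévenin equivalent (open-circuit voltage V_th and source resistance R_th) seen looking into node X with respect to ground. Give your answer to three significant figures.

V_th ≈ 40.4 V, R_th ≈ 3.70 kΩ

Open-circuit (no load on X): V_th = V_CC · R2/(R1 + R2) = 45.3 × 34.0/(4.150 + 34.0) = 40.37 V.
Looking into X with the source shorted: R_th = R1·R2/(R1+R2) = 4.150 × 34.0/38.15 = 3.699 kΩ.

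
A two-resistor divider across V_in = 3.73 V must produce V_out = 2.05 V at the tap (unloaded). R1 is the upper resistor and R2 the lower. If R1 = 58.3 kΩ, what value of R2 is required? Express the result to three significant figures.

R2 ≈ 71.1 kΩ

Required fraction k = V_out/V_in = 0.5496.
R2 = R1 · 0.5496/(1 − 0.5496) = 71.14 kΩ.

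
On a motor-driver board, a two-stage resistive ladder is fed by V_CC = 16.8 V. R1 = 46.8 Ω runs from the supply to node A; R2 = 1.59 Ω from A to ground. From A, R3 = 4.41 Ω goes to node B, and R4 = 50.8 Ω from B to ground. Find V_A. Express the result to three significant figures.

The second stage (R3 + R4 = 55.21 Ω) loads node A in parallel with R2.
R2 ‖ (R3+R4) = 1.545 Ω.
V_A = 16.8 × 1.545/(46.8 + 1.545) = 0.5371 V.

V_A ≈ 0.537 V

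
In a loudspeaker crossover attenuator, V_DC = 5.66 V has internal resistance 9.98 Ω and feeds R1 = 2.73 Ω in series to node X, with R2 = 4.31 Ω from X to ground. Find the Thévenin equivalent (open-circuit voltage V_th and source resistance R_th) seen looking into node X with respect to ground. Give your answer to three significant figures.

V_th ≈ 1.43 V, R_th ≈ 3.22 Ω

R1' = 9.98 + 2.73 = 12.71 Ω (source resistance + R1).
Open-circuit (no load on X): V_th = V_DC · R2/(R1' + R2) = 5.66 × 4.31/(12.71 + 4.31) = 1.433 V.
With V_DC suppressed (replaced by a short), R_th = R1' ‖ R2 = (12.71 × 4.31)/(12.71 + 4.31) = 3.219 Ω.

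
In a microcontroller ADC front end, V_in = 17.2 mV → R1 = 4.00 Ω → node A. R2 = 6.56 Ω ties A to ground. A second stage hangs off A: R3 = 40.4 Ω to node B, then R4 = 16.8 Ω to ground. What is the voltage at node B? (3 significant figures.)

V_B ≈ 3.01 mV

The second stage (R3 + R4 = 57.20 Ω) loads node A in parallel with R2.
Effective lower resistance at A: R2 ‖ 57.20 = 5.885 Ω.
First divider: V_A = V_in · 5.885/(4.00 + 5.885) = 10.24 mV.
Then the unloaded second divider: V_B = V_A × R4/(R3+R4) = 10.24 × 0.2937 = 3.008 mV.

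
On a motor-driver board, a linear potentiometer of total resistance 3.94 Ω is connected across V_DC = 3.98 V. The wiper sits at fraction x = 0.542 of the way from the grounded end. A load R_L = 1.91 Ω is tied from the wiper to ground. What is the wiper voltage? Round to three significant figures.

The pot divides into 1.805 Ω above the wiper and 2.135 Ω below.
R_L loads the lower segment: effective lower R = 1.008 Ω.
Loaded-divider output: V_out = 3.98 × 0.3584 = 1.427 V.

V_out ≈ 1.43 V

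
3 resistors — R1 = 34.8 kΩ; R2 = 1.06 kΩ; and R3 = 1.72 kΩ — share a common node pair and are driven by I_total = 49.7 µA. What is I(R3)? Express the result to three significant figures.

Total conductance ΣG = 1/34.8 + 1/1.06 + 1/1.72 = 1.554 (units of 1/kΩ).
Current divider: I(R3) = I_total · G_k/ΣG = 49.7 × (0.5814/1.554) = 49.7 × 0.3742 = 18.60 µA.

I ≈ 18.6 µA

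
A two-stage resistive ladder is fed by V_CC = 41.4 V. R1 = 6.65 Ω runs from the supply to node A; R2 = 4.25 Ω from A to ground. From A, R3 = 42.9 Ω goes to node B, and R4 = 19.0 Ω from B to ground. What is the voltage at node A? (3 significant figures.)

Looking into the second stage from A: R3 + R4 = 61.90 Ω appears in parallel with R2.
R2 ‖ (R3+R4) = 3.977 Ω.
First divider: V_A = V_CC · 3.977/(6.65 + 3.977) = 15.49 V.

V_A ≈ 15.5 V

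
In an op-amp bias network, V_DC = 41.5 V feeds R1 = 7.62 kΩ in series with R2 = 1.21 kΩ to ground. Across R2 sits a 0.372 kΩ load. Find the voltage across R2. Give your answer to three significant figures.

The load sits in parallel with R2, giving an effective lower resistance R2' = R2·R_L/(R2+R_L) = 0.2845 kΩ.
Now apply the divider: V_out = 41.5 × 0.03600 = 1.494 V.
(Unloaded it would be 5.69 V; the load pulls it down.)

V_out ≈ 1.49 V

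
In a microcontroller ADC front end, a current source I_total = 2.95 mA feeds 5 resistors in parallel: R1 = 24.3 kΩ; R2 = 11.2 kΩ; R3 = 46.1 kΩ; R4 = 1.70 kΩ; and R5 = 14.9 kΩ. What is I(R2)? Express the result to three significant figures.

I ≈ 0.326 mA

Conductances: ΣG = 1/24.3 + 1/11.2 + 1/46.1 + 1/1.70 + 1/14.9 = 0.8075 (1/kΩ).
R2 takes the fraction G_k/ΣG = 0.08929/0.8075 = 0.1106, so I = 2.95 × 0.1106 = 0.3262 mA.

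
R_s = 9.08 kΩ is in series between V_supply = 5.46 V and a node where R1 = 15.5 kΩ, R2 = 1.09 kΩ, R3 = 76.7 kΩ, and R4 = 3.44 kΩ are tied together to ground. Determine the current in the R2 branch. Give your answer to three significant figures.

Combine the parallel branches: R_p = (1/15.5 + 1/1.09 + 1/76.7 + 1/3.44)⁻¹ = 0.7778 kΩ.
Node voltage V_A = V_supply · R_p/(R_s + R_p) = 5.46 × 0.07890 = 0.4308 V.
Branch current I = V_A/R2 = 0.4308/1.09 = 0.3952 mA.

I ≈ 0.395 mA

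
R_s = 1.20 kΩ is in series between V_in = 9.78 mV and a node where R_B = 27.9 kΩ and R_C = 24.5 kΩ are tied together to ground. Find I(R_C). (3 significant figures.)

I ≈ 0.366 µA

Combine the parallel branches: R_p = (1/27.9 + 1/24.5)⁻¹ = 13.04 kΩ.
V_A by voltage divider: V_A = 9.78 × 13.04/(1.20 + 13.04) = 8.956 mV.
Branch current I = V_A/R_C = 8.956/24.5 = 0.3656 µA.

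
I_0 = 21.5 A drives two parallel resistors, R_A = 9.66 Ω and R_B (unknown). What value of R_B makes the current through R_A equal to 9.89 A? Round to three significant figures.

R_B ≈ 8.23 Ω

The fraction through R_A equals R_B/(R_A+R_B).
9.89/21.5 = R_B/(R_A + R_B) → R_B = R_A · (0.4600)/(1 − 0.4600) = 9.66 × 0.8519 = 8.229 Ω.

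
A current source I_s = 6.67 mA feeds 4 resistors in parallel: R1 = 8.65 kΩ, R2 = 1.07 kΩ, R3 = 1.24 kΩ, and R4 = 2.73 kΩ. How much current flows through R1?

ΣG = 1/8.65 + 1/1.07 + 1/1.24 + 1/2.73 = 2.223.
R1 takes the fraction G_k/ΣG = 0.1156/2.223 = 0.05201, so I = 6.67 × 0.05201 = 0.3469 mA.

I ≈ 0.347 mA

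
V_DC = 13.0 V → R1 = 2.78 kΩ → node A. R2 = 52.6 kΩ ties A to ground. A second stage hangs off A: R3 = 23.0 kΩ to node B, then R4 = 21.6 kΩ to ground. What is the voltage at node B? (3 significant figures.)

Node A sees R2 in parallel with the series input of stage 2, R3 + R4 = 44.60 kΩ.
R2 ‖ (R3+R4) = 24.14 kΩ.
So V_A = 13.0 × 0.8967 = 11.66 V.
Then the unloaded second divider: V_B = V_A × R4/(R3+R4) = 11.66 × 0.4843 = 5.646 V.

V_B ≈ 5.65 V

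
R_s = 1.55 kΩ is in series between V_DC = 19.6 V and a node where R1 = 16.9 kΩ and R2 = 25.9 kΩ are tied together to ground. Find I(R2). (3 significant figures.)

I ≈ 0.657 mA

Equivalent of the parallel group: R_p = 10.23 kΩ.
Node voltage V_A = V_DC · R_p/(R_s + R_p) = 19.6 × 0.8684 = 17.02 V.
Branch current I = V_A/R2 = 17.02/25.9 = 0.6572 mA.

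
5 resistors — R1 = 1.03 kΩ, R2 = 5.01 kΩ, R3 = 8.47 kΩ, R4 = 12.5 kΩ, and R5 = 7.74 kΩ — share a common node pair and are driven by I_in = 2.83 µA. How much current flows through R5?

I ≈ 0.244 µA

Total conductance ΣG = 1/1.03 + 1/5.01 + 1/8.47 + 1/12.5 + 1/7.74 = 1.498 (units of 1/kΩ).
Current divider: I(R5) = I_in · G_k/ΣG = 2.83 × (0.1292/1.498) = 2.83 × 0.08626 = 0.2441 µA.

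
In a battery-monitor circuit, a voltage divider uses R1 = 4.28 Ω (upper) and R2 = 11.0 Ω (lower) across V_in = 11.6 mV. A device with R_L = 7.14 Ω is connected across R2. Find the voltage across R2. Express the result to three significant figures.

V_out ≈ 5.83 mV

First combine the lower leg with the load: R2 ‖ R_L = 4.330 Ω.
Now apply the divider: V_out = 11.6 × 0.5029 = 5.833 mV.
(Unloaded it would be 8.35 mV; the load pulls it down.)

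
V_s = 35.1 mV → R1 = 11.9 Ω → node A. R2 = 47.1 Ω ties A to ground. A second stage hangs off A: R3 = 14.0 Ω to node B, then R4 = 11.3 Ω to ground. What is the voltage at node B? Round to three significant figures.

V_B ≈ 9.10 mV

Looking into the second stage from A: R3 + R4 = 25.30 Ω appears in parallel with R2.
R2 ‖ (R3+R4) = 16.46 Ω.
So V_A = 35.1 × 0.5804 = 20.37 mV.
Then the unloaded second divider: V_B = V_A × R4/(R3+R4) = 20.37 × 0.4466 = 9.099 mV.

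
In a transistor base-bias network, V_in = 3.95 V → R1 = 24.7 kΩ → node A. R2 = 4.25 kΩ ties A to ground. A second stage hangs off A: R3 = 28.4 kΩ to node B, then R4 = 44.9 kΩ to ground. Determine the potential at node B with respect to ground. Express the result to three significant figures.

Node A sees R2 in parallel with the series input of stage 2, R3 + R4 = 73.30 kΩ.
R2 ‖ (R3+R4) = 4.017 kΩ.
First divider: V_A = V_in · 4.017/(24.7 + 4.017) = 0.5525 V.
Stage 2 is unloaded, so V_B = V_A · R4/(R3+R4) = 0.5525 × 44.9/73.30 = 0.3385 V.

V_B ≈ 0.338 V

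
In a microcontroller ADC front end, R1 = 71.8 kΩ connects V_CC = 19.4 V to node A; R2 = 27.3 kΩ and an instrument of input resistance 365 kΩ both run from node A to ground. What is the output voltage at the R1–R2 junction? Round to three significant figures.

R2 ‖ R_L = (27.3 × 365)/(27.3 + 365) = 25.40 kΩ.
Now apply the divider: V_out = 19.4 × 0.2613 = 5.070 V.
(Unloaded it would be 5.34 V; the load pulls it down.)

V_out ≈ 5.07 V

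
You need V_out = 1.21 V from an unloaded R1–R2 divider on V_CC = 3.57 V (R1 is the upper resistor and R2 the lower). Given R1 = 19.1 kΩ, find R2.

The divider ratio is R2/(R1+R2) = 1.21/3.57 = 0.3389.
Rearranging, R2 = R1·k/(1−k) = 19.1 × 0.5127 = 9.793 kΩ.

R2 ≈ 9.79 kΩ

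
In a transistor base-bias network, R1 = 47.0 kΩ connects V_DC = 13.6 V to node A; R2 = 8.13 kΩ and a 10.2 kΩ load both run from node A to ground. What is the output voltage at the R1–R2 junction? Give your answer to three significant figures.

The load sits in parallel with R2, giving an effective lower resistance R2' = R2·R_L/(R2+R_L) = 4.524 kΩ.
Then V_out = V_DC · R2'/(R1 + R2') = 13.6 × 4.524/51.52 = 1.194 V.
(Unloaded it would be 2.01 V; the load pulls it down.)

V_out ≈ 1.19 V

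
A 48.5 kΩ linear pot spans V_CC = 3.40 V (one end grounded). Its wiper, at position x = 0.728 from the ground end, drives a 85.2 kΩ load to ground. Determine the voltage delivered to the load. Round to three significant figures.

V_out ≈ 2.22 V

Split the track: R_lower = x·R_p = 35.31 kΩ, R_upper = (1−x)·R_p = 13.19 kΩ.
R_L loads the lower segment: effective lower R = 24.96 kΩ.
V_out = 3.40 × 24.96/(13.19 + 24.96) = 2.224 V.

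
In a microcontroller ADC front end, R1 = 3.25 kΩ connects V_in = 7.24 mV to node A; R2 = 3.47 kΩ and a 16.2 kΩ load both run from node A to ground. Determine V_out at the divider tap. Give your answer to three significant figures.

The load sits in parallel with R2, giving an effective lower resistance R2' = R2·R_L/(R2+R_L) = 2.858 kΩ.
Now apply the divider: V_out = 7.24 × 0.4679 = 3.388 mV.
(Unloaded it would be 3.74 mV; the load pulls it down.)

V_out ≈ 3.39 mV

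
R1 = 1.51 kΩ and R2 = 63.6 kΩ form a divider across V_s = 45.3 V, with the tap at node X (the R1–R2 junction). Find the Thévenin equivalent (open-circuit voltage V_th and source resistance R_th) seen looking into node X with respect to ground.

V_th ≈ 44.2 V, R_th ≈ 1.47 kΩ

Open-circuit (no load on X): V_th = V_s · R2/(R1 + R2) = 45.3 × 63.6/(1.510 + 63.6) = 44.25 V.
Looking into X with the source shorted: R_th = R1·R2/(R1+R2) = 1.510 × 63.6/65.11 = 1.475 kΩ.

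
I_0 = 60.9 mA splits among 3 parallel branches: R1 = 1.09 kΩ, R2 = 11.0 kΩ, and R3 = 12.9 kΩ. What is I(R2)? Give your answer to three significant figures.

Total conductance ΣG = 1/1.09 + 1/11.0 + 1/12.9 = 1.086 (units of 1/kΩ).
Current divider: I(R2) = I_0 · G_k/ΣG = 60.9 × (0.09091/1.086) = 60.9 × 0.08372 = 5.099 mA.

I ≈ 5.10 mA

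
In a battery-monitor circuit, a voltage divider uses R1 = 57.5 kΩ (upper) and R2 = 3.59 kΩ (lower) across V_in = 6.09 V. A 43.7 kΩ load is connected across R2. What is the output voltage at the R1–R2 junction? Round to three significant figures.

V_out ≈ 0.332 V

First combine the lower leg with the load: R2 ‖ R_L = 3.317 kΩ.
Now apply the divider: V_out = 6.09 × 0.05455 = 0.3322 V.
(Unloaded it would be 0.358 V; the load pulls it down.)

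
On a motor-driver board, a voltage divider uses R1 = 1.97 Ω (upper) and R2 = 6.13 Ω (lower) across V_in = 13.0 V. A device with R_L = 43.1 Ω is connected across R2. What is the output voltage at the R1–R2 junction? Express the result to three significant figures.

The load sits in parallel with R2, giving an effective lower resistance R2' = R2·R_L/(R2+R_L) = 5.367 Ω.
Voltage divider with the loaded lower leg: V_out = 13.0 × 5.367/(1.97 + 5.367) = 13.0 × 0.7315 = 9.509 V.

V_out ≈ 9.51 V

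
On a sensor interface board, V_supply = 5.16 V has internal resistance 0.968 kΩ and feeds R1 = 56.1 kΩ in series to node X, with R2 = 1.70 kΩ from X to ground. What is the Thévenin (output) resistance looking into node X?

R_th ≈ 1.65 kΩ

R1' = 0.968 + 56.1 = 57.07 kΩ (source resistance + R1).
Zeroing V_supply shorts the top of R1' to ground, so R_th = R1' ‖ R2 = 1.651 kΩ.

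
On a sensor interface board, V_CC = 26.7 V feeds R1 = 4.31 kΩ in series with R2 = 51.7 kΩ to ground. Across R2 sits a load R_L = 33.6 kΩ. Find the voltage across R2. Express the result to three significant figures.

The load sits in parallel with R2, giving an effective lower resistance R2' = R2·R_L/(R2+R_L) = 20.36 kΩ.
Now apply the divider: V_out = 26.7 × 0.8253 = 22.04 V.

V_out ≈ 22.0 V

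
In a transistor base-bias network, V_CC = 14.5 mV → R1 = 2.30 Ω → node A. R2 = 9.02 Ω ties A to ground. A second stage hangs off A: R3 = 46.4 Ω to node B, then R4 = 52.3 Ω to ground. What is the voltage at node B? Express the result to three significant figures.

Node A sees R2 in parallel with the series input of stage 2, R3 + R4 = 98.70 Ω.
R2 ‖ (R3+R4) = 8.265 Ω.
First divider: V_A = V_CC · 8.265/(2.30 + 8.265) = 11.34 mV.
V_B = V_A × 0.5299 = 6.011 mV.

V_B ≈ 6.01 mV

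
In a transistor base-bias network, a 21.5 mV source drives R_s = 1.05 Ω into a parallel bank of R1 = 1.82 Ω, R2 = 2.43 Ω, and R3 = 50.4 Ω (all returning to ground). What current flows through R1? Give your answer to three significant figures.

Combine the parallel branches: R_p = (1/1.82 + 1/2.43 + 1/50.4)⁻¹ = 1.020 Ω.
V_A = 21.5 × 1.020/2.070 = 10.59 mV.
I(R1) = V_A / R1 = 10.59/1.82 = 5.820 mA.

I ≈ 5.82 mA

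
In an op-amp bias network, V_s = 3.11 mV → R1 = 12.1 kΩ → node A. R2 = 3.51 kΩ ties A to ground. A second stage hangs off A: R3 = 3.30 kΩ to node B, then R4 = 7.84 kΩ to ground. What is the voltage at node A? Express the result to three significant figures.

Looking into the second stage from A: R3 + R4 = 11.14 kΩ appears in parallel with R2.
Effective lower resistance at A: R2 ‖ 11.14 = 2.669 kΩ.
First divider: V_A = V_s · 2.669/(12.1 + 2.669) = 0.5620 mV.

V_A ≈ 0.562 mV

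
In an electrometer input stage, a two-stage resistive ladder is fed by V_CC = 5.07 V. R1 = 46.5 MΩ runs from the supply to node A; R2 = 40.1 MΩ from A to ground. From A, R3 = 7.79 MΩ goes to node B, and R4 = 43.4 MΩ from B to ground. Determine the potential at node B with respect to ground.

The second stage (R3 + R4 = 51.19 MΩ) loads node A in parallel with R2.
R2 ‖ (R3+R4) = 22.49 MΩ.
First divider: V_A = V_CC · 22.49/(46.5 + 22.49) = 1.653 V.
Stage 2 is unloaded, so V_B = V_A · R4/(R3+R4) = 1.653 × 43.4/51.19 = 1.401 V.

V_B ≈ 1.40 V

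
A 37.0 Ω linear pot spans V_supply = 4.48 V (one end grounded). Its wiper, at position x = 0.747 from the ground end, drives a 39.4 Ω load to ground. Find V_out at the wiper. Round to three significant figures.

Lower segment x·R_p = 27.64 Ω; upper segment (1−x)·R_p = 9.361 Ω.
(x·R_p) ‖ R_L = 16.24 Ω.
Loaded-divider output: V_out = 4.48 × 0.6344 = 2.842 V.

V_out ≈ 2.84 V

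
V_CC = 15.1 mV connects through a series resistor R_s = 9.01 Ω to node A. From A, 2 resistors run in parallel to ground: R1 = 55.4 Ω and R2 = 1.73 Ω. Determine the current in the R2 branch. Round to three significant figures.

Combine the parallel branches: R_p = (1/55.4 + 1/1.73)⁻¹ = 1.678 Ω.
Node voltage V_A = V_CC · R_p/(R_s + R_p) = 15.1 × 0.1570 = 2.370 mV.
Branch current I = V_A/R2 = 2.370/1.73 = 1.370 mA.

I ≈ 1.37 mA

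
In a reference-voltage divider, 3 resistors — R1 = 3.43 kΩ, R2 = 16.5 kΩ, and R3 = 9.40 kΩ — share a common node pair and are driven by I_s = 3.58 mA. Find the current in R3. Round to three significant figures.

Total conductance ΣG = 1/3.43 + 1/16.5 + 1/9.40 = 0.4585 (units of 1/kΩ).
By the current-divider rule, I = I_s · G_k/ΣG = 3.58 × 0.2320 = 0.8306 mA.

I ≈ 0.831 mA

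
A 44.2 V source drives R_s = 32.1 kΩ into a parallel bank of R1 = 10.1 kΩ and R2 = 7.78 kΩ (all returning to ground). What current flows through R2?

I ≈ 0.684 mA

Equivalent of the parallel group: R_p = 4.395 kΩ.
V_A by voltage divider: V_A = 44.2 × 4.395/(32.1 + 4.395) = 5.323 V.
I(R2) = V_A / R2 = 5.323/7.78 = 0.6841 mA.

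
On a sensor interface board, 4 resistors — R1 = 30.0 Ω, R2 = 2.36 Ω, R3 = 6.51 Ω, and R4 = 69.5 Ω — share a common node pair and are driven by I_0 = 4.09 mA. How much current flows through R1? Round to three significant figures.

I ≈ 0.218 mA

ΣG = 1/30.0 + 1/2.36 + 1/6.51 + 1/69.5 = 0.6251.
Current divider: I(R1) = I_0 · G_k/ΣG = 4.09 × (0.03333/0.6251) = 4.09 × 0.05333 = 0.2181 mA.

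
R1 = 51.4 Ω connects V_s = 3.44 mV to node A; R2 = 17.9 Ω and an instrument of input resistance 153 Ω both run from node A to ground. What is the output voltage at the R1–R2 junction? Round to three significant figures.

V_out ≈ 0.818 mV

The load sits in parallel with R2, giving an effective lower resistance R2' = R2·R_L/(R2+R_L) = 16.03 Ω.
Voltage divider with the loaded lower leg: V_out = 3.44 × 16.03/(51.4 + 16.03) = 3.44 × 0.2377 = 0.8176 mV.
(Unloaded it would be 0.889 mV; the load pulls it down.)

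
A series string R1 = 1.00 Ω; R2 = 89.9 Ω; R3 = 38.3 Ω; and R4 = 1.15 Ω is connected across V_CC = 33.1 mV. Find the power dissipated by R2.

ΣR = 130.3 Ω → I = 33.1/130.3 = 0.2539 mA.
V(R2) = I·R = 22.83 mV; P = V·I = 22.83 × 0.2539 = 5.797 µW.

P ≈ 5.80 µW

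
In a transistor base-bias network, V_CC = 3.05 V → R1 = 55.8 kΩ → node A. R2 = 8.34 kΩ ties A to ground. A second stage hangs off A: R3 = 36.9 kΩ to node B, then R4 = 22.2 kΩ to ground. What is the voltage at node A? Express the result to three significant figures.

Node A sees R2 in parallel with the series input of stage 2, R3 + R4 = 59.10 kΩ.
R2 ‖ (R3+R4) = 7.309 kΩ.
First divider: V_A = V_CC · 7.309/(55.8 + 7.309) = 0.3532 V.

V_A ≈ 0.353 V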